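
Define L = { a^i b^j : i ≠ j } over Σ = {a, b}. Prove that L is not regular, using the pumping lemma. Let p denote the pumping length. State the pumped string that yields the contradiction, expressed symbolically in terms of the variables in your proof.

a^{p+p!} b^{p+p!}

Suppose for contradiction that L is regular, and let p be the pumping length.
Choose w = a^p b^{p+p!}. Since p ≠ p+p!, w ∈ L; and |w| ≥ p.
Write w = xyz as guaranteed by the lemma, with |xy| ≤ p and |y| ≥ 1.
The first p characters of w are a's, so xy (and hence y) consists only of a's. Write y = a^k, 1 ≤ k ≤ p.
Since 1 ≤ k ≤ p, k divides p!; set t = 1 + p!/k. Then xy^t z has p + (p!/k)·k = p + p! copies of a. Now the a-count equals the b-count, so i ≠ j fails. So xy^t z = a^{p+p!} b^{p+p!} ∉ L.
This contradicts the pumping lemma, so L is not regular.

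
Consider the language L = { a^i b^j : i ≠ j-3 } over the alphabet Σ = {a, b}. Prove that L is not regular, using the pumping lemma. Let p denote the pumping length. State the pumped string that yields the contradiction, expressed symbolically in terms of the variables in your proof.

Assume L is regular. Let p be the pumping length given by the pumping lemma.
Choose w = a^p b^{p+p!+3}. Since p ≠ (p+p!+3)-3 = p+p!, w ∈ L; and |w| ≥ p.
The pumping lemma gives a decomposition w = xyz where |xy| ≤ p and y is nonempty.
Since the first p symbols of w are all a's and |xy| ≤ p, y lies entirely in the leading a-block: y = a^k for some k with 1 ≤ k ≤ p.
Since 1 ≤ k ≤ p, k divides p!; set t = 1 + p!/k. Then xy^t z has p + (p!/k)·k = p + p! copies of a. Now the a-count is p+p! and (b-count)-3 = (p+p!+3)-3 = p+p!, so i ≠ j-3 fails. So xy^t z = a^{p+p!} b^{p+p!+3} ∉ L.
Contradiction. Therefore L is not regular.

a^{p+p!} b^{p+p!+3}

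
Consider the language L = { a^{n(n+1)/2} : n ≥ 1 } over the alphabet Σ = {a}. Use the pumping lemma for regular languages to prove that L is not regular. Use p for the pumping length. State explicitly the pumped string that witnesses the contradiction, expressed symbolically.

a^{p(p+1)/2+k}

Assume L is regular. Let p be the pumping length given by the pumping lemma.
Take w = a^{p(p+1)/2} ∈ L with |w| = p(p+1)/2 ≥ p.
By the pumping lemma, w = xyz with |xy| ≤ p and |y| ≥ 1.
Then y = a^k for some k with 1 ≤ k ≤ p.
Pump with i = 2: xy^2z = a^{p(p+1)/2+k}. Since 1 ≤ k ≤ p, p(p+1)/2 < p(p+1)/2+k ≤ p(p+1)/2+p < (p+1)(p+2)/2, so p(p+1)/2+k is strictly between consecutive triangular numbers. So xy^2z ∉ L.
This contradicts the pumping lemma, so L is not regular.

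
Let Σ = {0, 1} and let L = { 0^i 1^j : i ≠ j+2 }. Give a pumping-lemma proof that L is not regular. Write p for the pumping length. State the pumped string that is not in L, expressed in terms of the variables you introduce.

Suppose for contradiction that L is regular, and let p be the pumping length.
Choose w = 0^p 1^{p+p!-2}. Since p ≠ (p+p!-2)+2 = p+p!, w ∈ L; and |w| ≥ p.
By the pumping lemma, w = xyz with |xy| ≤ p and |y| ≥ 1.
The first p characters of w are 0's, so xy (and hence y) consists only of 0's. Write y = 0^k, 1 ≤ k ≤ p.
Since 1 ≤ k ≤ p, k divides p!; set t = 1 + p!/k. Then xy^t z has p + (p!/k)·k = p + p! copies of 0. Now the 0-count is p+p! and (1-count)+2 = (p+p!-2)+2 = p+p!, so i ≠ j+2 fails. So xy^t z = 0^{p+p!} 1^{p+p!-2} ∉ L.
Contradiction. Therefore L is not regular.

0^{p+p!} 1^{p+p!-2}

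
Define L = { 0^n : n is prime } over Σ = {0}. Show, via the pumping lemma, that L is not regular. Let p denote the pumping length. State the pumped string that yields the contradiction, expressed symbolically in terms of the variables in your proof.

Assume L is regular. Let p be the pumping length given by the pumping lemma.
Let q be a prime with q ≥ p+2 (infinitely many primes exist), and take w = 0^q ∈ L with |w| = q ≥ p.
The pumping lemma gives a decomposition w = xyz where |xy| ≤ p and |y| ≥ 1.
Then y = 0^k for some k with 1 ≤ k ≤ p.
Since 1 ≤ k ≤ p, |xz| = q-k. Pump with i = q+1: |xy^{q+1}z| = (q-k)+(q+1)k = q+qk = q(1+k), which is composite (both factors ≥ 2). So xy^{q+1}z = 0^{q(1+k)} ∉ L.
Contradiction. Therefore L is not regular.

0^{q(1+k)}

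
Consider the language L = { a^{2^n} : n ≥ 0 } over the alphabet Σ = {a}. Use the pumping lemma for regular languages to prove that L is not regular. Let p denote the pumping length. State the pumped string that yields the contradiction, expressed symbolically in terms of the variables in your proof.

Toward a contradiction, assume L is regular with pumping length p.
Take w = a^{2^p} ∈ L with |w| = 2^p ≥ p.
The pumping lemma gives a decomposition w = xyz where |xy| ≤ p and y is nonempty.
Then y = a^k for some k with 1 ≤ k ≤ p.
Pump with i = 2: xy^2z = a^{2^p+k}. Since 1 ≤ k ≤ p < 2^p, we have 2^p < 2^p+k < 2^{p+1}, so 2^p+k is not a power of 2. So xy^2z ∉ L.
This is a contradiction; hence L is not regular.

a^{2^p+k}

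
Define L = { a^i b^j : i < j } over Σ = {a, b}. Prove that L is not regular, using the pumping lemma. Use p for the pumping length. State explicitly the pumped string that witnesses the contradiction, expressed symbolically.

a^{p+k} b^{p+1}

Assume L is regular. Let p be the pumping length given by the pumping lemma.
Choose w = a^p b^{p+1} ∈ L, with |w| = 2p+1 ≥ p.
By the pumping lemma, w = xyz with |xy| ≤ p and y is nonempty.
Because |xy| ≤ p and w begins with p copies of a, we have y = a^k with 1 ≤ k ≤ p.
Consider xy^2z = a^{p+k} b^{p+1}. Since k ≥ 1, the a-count p+k is at least p+1, so i < j fails; thus xy^2z ∉ L.
This is a contradiction; hence L is not regular.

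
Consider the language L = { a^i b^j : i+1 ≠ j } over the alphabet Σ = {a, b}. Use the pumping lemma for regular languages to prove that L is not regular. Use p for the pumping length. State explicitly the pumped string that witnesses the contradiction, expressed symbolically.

a^{p+p!} b^{p+p!+1}

Toward a contradiction, assume L is regular with pumping length p.
Choose w = a^p b^{p+p!+1}. Since p ≠ (p+p!+1)-1 = p+p!, w ∈ L; and |w| ≥ p.
By the pumping lemma, w = xyz with |xy| ≤ p and |y| > 0.
Since the first p symbols of w are all a's and |xy| ≤ p, y lies entirely in the leading a-block: y = a^k for some k with 1 ≤ k ≤ p.
Since 1 ≤ k ≤ p, k divides p!; set t = 1 + p!/k. Then xy^t z has p + (p!/k)·k = p + p! copies of a. Now the a-count is p+p! and (b-count)-1 = (p+p!+1)-1 = p+p!, so i+1 ≠ j fails. So xy^t z = a^{p+p!} b^{p+p!+1} ∉ L.
This contradicts the pumping lemma, so L is not regular.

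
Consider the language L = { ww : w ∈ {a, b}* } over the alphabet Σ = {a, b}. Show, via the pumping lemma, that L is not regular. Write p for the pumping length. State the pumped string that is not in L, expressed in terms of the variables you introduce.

a^{p+k} b^p a^p b^p

Suppose for contradiction that L is regular, and let p be the pumping length.
Take w = a^p b^p a^p b^p = uu where u = a^pb^p; then w ∈ L and |w| = 4p ≥ p.
Write w = xyz as guaranteed by the lemma, with |xy| ≤ p and |y| ≥ 1.
Because |xy| ≤ p and w begins with p copies of a, we have y = a^k with 1 ≤ k ≤ p.
Pump with i = 2: xy^2z = a^{p+k} b^p a^p b^p, of length 4p+k. Suppose this equals vv. The string starts with a and ends with b, so v does too; thus the boundary between the two copies of v is a b→a transition. There is exactly one such transition, at position 2p+k, so |v| = 2p+k and |vv| = 4p+2k ≠ 4p+k since k ≥ 1. So xy^2z ∉ L.
This contradicts the pumping lemma, so L is not regular.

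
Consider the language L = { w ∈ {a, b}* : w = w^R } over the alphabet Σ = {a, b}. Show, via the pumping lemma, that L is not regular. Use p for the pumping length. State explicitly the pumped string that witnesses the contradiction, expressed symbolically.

a^{p+k} b a^p

Assume L is regular. Let p be the pumping length given by the pumping lemma.
Take w = a^p b a^p, a palindrome of length 2p+1 ≥ p.
The pumping lemma gives a decomposition w = xyz where |xy| ≤ p and |y| ≥ 1.
The first p characters of w are a's, so xy (and hence y) consists only of a's. Write y = a^k, 1 ≤ k ≤ p.
Pump with i = 2: xy^2z = a^{p+k} b a^p. Its reverse is a^p b a^{p+k}, which differs from xy^2z since k ≥ 1. So xy^2z is not a palindrome and xy^2z ∉ L.
Contradiction. Therefore L is not regular.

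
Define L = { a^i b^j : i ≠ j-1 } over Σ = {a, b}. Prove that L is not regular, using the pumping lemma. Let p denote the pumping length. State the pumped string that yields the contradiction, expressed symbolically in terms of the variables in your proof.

Toward a contradiction, assume L is regular with pumping length p.
Choose w = a^p b^{p+p!+1}. Since p ≠ (p+p!+1)-1 = p+p!, w ∈ L; and |w| ≥ p.
By the pumping lemma, w = xyz with |xy| ≤ p and |y| > 0.
Since the first p symbols of w are all a's and |xy| ≤ p, y lies entirely in the leading a-block: y = a^k for some k with 1 ≤ k ≤ p.
Since 1 ≤ k ≤ p, k divides p!; set t = 1 + p!/k. Then xy^t z has p + (p!/k)·k = p + p! copies of a. Now the a-count is p+p! and (b-count)-1 = (p+p!+1)-1 = p+p!, so i ≠ j-1 fails. So xy^t z = a^{p+p!} b^{p+p!+1} ∉ L.
This is a contradiction; hence L is not regular.

a^{p+p!} b^{p+p!+1}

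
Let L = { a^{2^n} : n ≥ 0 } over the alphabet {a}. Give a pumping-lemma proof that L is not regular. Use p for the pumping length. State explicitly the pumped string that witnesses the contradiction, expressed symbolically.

a^{2^p+k}

Toward a contradiction, assume L is regular with pumping length p.
Take w = a^{2^p} ∈ L with |w| = 2^p ≥ p.
By the pumping lemma, w = xyz with |xy| ≤ p and |y| ≥ 1.
Then y = a^k for some k with 1 ≤ k ≤ p.
Pump with i = 2: xy^2z = a^{2^p+k}. Since 1 ≤ k ≤ p < 2^p, we have 2^p < 2^p+k < 2^{p+1}, so 2^p+k is not a power of 2. So xy^2z ∉ L.
Contradiction. Therefore L is not regular.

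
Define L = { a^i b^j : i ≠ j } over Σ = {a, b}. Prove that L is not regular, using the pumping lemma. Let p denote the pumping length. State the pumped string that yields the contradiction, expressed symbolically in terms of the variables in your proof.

Assume L is regular; let p be its pumping constant.
Choose w = a^p b^{p+p!}. Since p ≠ p+p!, w ∈ L; and |w| ≥ p.
The pumping lemma gives a decomposition w = xyz where |xy| ≤ p and |y| > 0.
Since the first p symbols of w are all a's and |xy| ≤ p, y lies entirely in the leading a-block: y = a^k for some k with 1 ≤ k ≤ p.
Since 1 ≤ k ≤ p, k divides p!; set t = 1 + p!/k. Then xy^t z has p + (p!/k)·k = p + p! copies of a. Now the a-count equals the b-count, so i ≠ j fails. So xy^t z = a^{p+p!} b^{p+p!} ∉ L.
This is a contradiction; hence L is not regular.

a^{p+p!} b^{p+p!}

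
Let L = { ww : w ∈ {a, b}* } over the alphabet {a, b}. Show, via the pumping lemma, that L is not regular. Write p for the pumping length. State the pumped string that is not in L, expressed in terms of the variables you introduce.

a^{p+k} b^p a^p b^p

Assume L is regular. Let p be the pumping length given by the pumping lemma.
Take w = a^p b^p a^p b^p = uu where u = a^pb^p; then w ∈ L and |w| = 4p ≥ p.
By the pumping lemma, w = xyz with |xy| ≤ p and |y| > 0.
Because |xy| ≤ p and w begins with p copies of a, we have y = a^k with 1 ≤ k ≤ p.
Pump with i = 2: xy^2z = a^{p+k} b^p a^p b^p, of length 4p+k. Suppose this equals vv. The string starts with a and ends with b, so v does too; thus the boundary between the two copies of v is a b→a transition. There is exactly one such transition, at position 2p+k, so |v| = 2p+k and |vv| = 4p+2k ≠ 4p+k since k ≥ 1. So xy^2z ∉ L.
Contradiction. Therefore L is not regular.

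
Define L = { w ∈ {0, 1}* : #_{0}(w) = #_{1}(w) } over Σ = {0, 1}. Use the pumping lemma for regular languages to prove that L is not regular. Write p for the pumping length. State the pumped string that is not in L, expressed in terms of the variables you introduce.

Assume L is regular. Let p be the pumping length given by the pumping lemma.
Choose w = 0^p 1^p ∈ L with |w| = 2p ≥ p.
By the pumping lemma, w = xyz with |xy| ≤ p and y is nonempty.
The first p characters of w are 0's, so xy (and hence y) consists only of 0's. Write y = 0^k, 1 ≤ k ≤ p.
Pump with i = 2: xy^2z = 0^{p+k} 1^p has p+k occurrences of 0 but only p of 1. Since k ≥ 1 the counts differ, so xy^2z ∉ L.
This contradicts the pumping lemma, so L is not regular.

0^{p+k} 1^p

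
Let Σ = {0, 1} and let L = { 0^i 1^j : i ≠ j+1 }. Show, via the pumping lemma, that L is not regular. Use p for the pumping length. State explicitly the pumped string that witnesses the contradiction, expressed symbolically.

0^{p+p!} 1^{p+p!-1}

Suppose for contradiction that L is regular, and let p be the pumping length.
Choose w = 0^p 1^{p+p!-1}. Since p ≠ (p+p!-1)+1 = p+p!, w ∈ L; and |w| ≥ p.
The pumping lemma gives a decomposition w = xyz where |xy| ≤ p and |y| > 0.
The first p characters of w are 0's, so xy (and hence y) consists only of 0's. Write y = 0^k, 1 ≤ k ≤ p.
Since 1 ≤ k ≤ p, k divides p!; set t = 1 + p!/k. Then xy^t z has p + (p!/k)·k = p + p! copies of 0. Now the 0-count is p+p! and (1-count)+1 = (p+p!-1)+1 = p+p!, so i ≠ j+1 fails. So xy^t z = 0^{p+p!} 1^{p+p!-1} ∉ L.
Contradiction. Therefore L is not regular.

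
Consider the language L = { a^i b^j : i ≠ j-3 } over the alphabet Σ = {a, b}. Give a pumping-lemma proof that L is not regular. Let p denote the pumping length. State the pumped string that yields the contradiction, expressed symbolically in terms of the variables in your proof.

Assume L is regular; let p be its pumping constant.
Choose w = a^p b^{p+p!+3}. Since p ≠ (p+p!+3)-3 = p+p!, w ∈ L; and |w| ≥ p.
The pumping lemma gives a decomposition w = xyz where |xy| ≤ p and y is nonempty.
The first p characters of w are a's, so xy (and hence y) consists only of a's. Write y = a^k, 1 ≤ k ≤ p.
Since 1 ≤ k ≤ p, k divides p!; set t = 1 + p!/k. Then xy^t z has p + (p!/k)·k = p + p! copies of a. Now the a-count is p+p! and (b-count)-3 = (p+p!+3)-3 = p+p!, so i ≠ j-3 fails. So xy^t z = a^{p+p!} b^{p+p!+3} ∉ L.
This contradicts the pumping lemma, so L is not regular.

a^{p+p!} b^{p+p!+3}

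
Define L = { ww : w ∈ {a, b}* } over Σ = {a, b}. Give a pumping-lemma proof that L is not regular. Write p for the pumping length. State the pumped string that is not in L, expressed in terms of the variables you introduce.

a^{p+k} b^p a^p b^p

Toward a contradiction, assume L is regular with pumping length p.
Take w = a^p b^p a^p b^p = uu where u = a^pb^p; then w ∈ L and |w| = 4p ≥ p.
By the pumping lemma, w = xyz with |xy| ≤ p and y is nonempty.
Since the first p symbols of w are all a's and |xy| ≤ p, y lies entirely in the leading a-block: y = a^k for some k with 1 ≤ k ≤ p.
Pump with i = 2: xy^2z = a^{p+k} b^p a^p b^p, of length 4p+k. Suppose this equals vv. The string starts with a and ends with b, so v does too; thus the boundary between the two copies of v is a b→a transition. There is exactly one such transition, at position 2p+k, so |v| = 2p+k and |vv| = 4p+2k ≠ 4p+k since k ≥ 1. So xy^2z ∉ L.
This contradicts the pumping lemma, so L is not regular.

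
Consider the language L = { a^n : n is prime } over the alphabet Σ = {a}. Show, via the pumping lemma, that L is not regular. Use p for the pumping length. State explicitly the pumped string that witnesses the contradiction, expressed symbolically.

Suppose for contradiction that L is regular, and let p be the pumping length.
Let q be a prime with q ≥ p+2 (infinitely many primes exist), and take w = a^q ∈ L with |w| = q ≥ p.
The pumping lemma gives a decomposition w = xyz where |xy| ≤ p and y is nonempty.
Then y = a^k for some k with 1 ≤ k ≤ p.
Since 1 ≤ k ≤ p, |xz| = q-k. Pump with i = q+1: |xy^{q+1}z| = (q-k)+(q+1)k = q+qk = q(1+k), which is composite (both factors ≥ 2). So xy^{q+1}z = a^{q(1+k)} ∉ L.
This contradicts the pumping lemma, so L is not regular.

a^{q(1+k)}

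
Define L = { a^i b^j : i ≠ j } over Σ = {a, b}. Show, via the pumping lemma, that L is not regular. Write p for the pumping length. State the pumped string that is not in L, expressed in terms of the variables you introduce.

a^{p+p!} b^{p+p!}

Toward a contradiction, assume L is regular with pumping length p.
Choose w = a^p b^{p+p!}. Since p ≠ p+p!, w ∈ L; and |w| ≥ p.
By the pumping lemma, w = xyz with |xy| ≤ p and y is nonempty.
The first p characters of w are a's, so xy (and hence y) consists only of a's. Write y = a^k, 1 ≤ k ≤ p.
Since 1 ≤ k ≤ p, k divides p!; set t = 1 + p!/k. Then xy^t z has p + (p!/k)·k = p + p! copies of a. Now the a-count equals the b-count, so i ≠ j fails. So xy^t z = a^{p+p!} b^{p+p!} ∉ L.
This is a contradiction; hence L is not regular.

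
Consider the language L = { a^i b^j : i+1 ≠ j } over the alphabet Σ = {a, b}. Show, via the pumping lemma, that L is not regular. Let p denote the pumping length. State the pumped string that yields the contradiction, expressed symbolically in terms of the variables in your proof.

a^{p+p!} b^{p+p!+1}

Assume L is regular; let p be its pumping constant.
Choose w = a^p b^{p+p!+1}. Since p ≠ (p+p!+1)-1 = p+p!, w ∈ L; and |w| ≥ p.
By the pumping lemma, w = xyz with |xy| ≤ p and |y| > 0.
The first p characters of w are a's, so xy (and hence y) consists only of a's. Write y = a^k, 1 ≤ k ≤ p.
Since 1 ≤ k ≤ p, k divides p!; set t = 1 + p!/k. Then xy^t z has p + (p!/k)·k = p + p! copies of a. Now the a-count is p+p! and (b-count)-1 = (p+p!+1)-1 = p+p!, so i+1 ≠ j fails. So xy^t z = a^{p+p!} b^{p+p!+1} ∉ L.
This contradicts the pumping lemma, so L is not regular.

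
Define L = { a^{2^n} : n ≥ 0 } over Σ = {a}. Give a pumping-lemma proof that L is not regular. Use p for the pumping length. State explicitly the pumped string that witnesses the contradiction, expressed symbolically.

a^{2^p+k}

Suppose for contradiction that L is regular, and let p be the pumping length.
Take w = a^{2^p} ∈ L with |w| = 2^p ≥ p.
Write w = xyz as guaranteed by the lemma, with |xy| ≤ p and |y| > 0.
Then y = a^k for some k with 1 ≤ k ≤ p.
Pump with i = 2: xy^2z = a^{2^p+k}. Since 1 ≤ k ≤ p < 2^p, we have 2^p < 2^p+k < 2^{p+1}, so 2^p+k is not a power of 2. So xy^2z ∉ L.
This is a contradiction; hence L is not regular.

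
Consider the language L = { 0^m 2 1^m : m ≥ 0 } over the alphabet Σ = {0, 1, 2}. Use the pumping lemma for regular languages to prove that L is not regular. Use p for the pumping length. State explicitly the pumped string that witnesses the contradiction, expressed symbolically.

Suppose for contradiction that L is regular, and let p be the pumping length.
Take w = 0^p 2 1^p ∈ L with |w| = 2p+1 ≥ p.
The pumping lemma gives a decomposition w = xyz where |xy| ≤ p and y is nonempty.
The first p characters of w are 0's, so xy (and hence y) consists only of 0's. Write y = 0^k, 1 ≤ k ≤ p.
Pump with i = 2: xy^2z = 0^{p+k} 2 1^p, which would require p+k = p. But k ≥ 1, so xy^2z ∉ L.
This is a contradiction; hence L is not regular.

0^{p+k} 2 1^p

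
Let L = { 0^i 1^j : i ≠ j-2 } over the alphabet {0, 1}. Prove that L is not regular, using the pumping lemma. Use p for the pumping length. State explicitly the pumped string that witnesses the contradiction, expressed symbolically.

0^{p+p!} 1^{p+p!+2}

Toward a contradiction, assume L is regular with pumping length p.
Choose w = 0^p 1^{p+p!+2}. Since p ≠ (p+p!+2)-2 = p+p!, w ∈ L; and |w| ≥ p.
Write w = xyz as guaranteed by the lemma, with |xy| ≤ p and |y| > 0.
Because |xy| ≤ p and w begins with p copies of 0, we have y = 0^k with 1 ≤ k ≤ p.
Since 1 ≤ k ≤ p, k divides p!; set t = 1 + p!/k. Then xy^t z has p + (p!/k)·k = p + p! copies of 0. Now the 0-count is p+p! and (1-count)-2 = (p+p!+2)-2 = p+p!, so i ≠ j-2 fails. So xy^t z = 0^{p+p!} 1^{p+p!+2} ∉ L.
Contradiction. Therefore L is not regular.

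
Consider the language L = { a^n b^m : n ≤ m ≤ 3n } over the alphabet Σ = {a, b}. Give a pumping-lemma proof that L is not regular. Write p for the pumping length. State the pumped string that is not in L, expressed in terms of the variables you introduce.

Toward a contradiction, assume L is regular with pumping length p.
Take w = a^p b^p ∈ L (since p ≤ p ≤ 3p), with |w| = 2p ≥ p.
The pumping lemma gives a decomposition w = xyz where |xy| ≤ p and |y| ≥ 1.
Since the first p symbols of w are all a's and |xy| ≤ p, y lies entirely in the leading a-block: y = a^k for some k with 1 ≤ k ≤ p.
Pump with i = 2: xy^2z = a^{p+k} b^p. Now n = p+k > p = m, so the condition n ≤ m fails. Thus xy^2z ∉ L.
This contradicts the pumping lemma, so L is not regular.

a^{p+k} b^p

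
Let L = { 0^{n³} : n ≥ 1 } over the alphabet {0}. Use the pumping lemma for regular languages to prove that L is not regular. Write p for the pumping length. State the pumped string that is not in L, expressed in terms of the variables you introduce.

0^{p³+k}

Assume L is regular. Let p be the pumping length given by the pumping lemma.
Take w = 0^{p³} ∈ L with |w| = p³ ≥ p.
By the pumping lemma, w = xyz with |xy| ≤ p and |y| > 0.
Then y = 0^k for some k with 1 ≤ k ≤ p.
Pump with i = 2: xy^2z = 0^{p³+k}. Since 1 ≤ k ≤ p, p³ < p³+k ≤ p³+p < p³+3p²+3p+1 = (p+1)³, so p³+k is not a perfect cube. So xy^2z ∉ L.
Contradiction. Therefore L is not regular.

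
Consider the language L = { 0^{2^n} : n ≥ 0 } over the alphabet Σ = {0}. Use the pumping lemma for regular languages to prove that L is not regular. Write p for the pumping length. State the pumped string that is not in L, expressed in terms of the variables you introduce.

0^{2^p+k}

Assume L is regular; let p be its pumping constant.
Take w = 0^{2^p} ∈ L with |w| = 2^p ≥ p.
Write w = xyz as guaranteed by the lemma, with |xy| ≤ p and |y| ≥ 1.
Then y = 0^k for some k with 1 ≤ k ≤ p.
Pump with i = 2: xy^2z = 0^{2^p+k}. Since 1 ≤ k ≤ p < 2^p, we have 2^p < 2^p+k < 2^{p+1}, so 2^p+k is not a power of 2. So xy^2z ∉ L.
This contradicts the pumping lemma, so L is not regular.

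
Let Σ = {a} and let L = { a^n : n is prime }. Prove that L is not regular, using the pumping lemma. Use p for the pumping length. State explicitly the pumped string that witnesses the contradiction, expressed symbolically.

a^{q(1+k)}

Toward a contradiction, assume L is regular with pumping length p.
Let q be a prime with q ≥ p+2 (infinitely many primes exist), and take w = a^q ∈ L with |w| = q ≥ p.
By the pumping lemma, w = xyz with |xy| ≤ p and |y| > 0.
Then y = a^k for some k with 1 ≤ k ≤ p.
Since 1 ≤ k ≤ p, |xz| = q-k. Pump with i = q+1: |xy^{q+1}z| = (q-k)+(q+1)k = q+qk = q(1+k), which is composite (both factors ≥ 2). So xy^{q+1}z = a^{q(1+k)} ∉ L.
Contradiction. Therefore L is not regular.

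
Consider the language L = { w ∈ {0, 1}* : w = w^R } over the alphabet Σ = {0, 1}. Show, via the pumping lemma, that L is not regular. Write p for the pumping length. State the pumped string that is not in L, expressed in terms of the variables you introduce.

0^{p+k} 1 0^p

Toward a contradiction, assume L is regular with pumping length p.
Take w = 0^p 1 0^p, a palindrome of length 2p+1 ≥ p.
Write w = xyz as guaranteed by the lemma, with |xy| ≤ p and |y| > 0.
Because |xy| ≤ p and w begins with p copies of 0, we have y = 0^k with 1 ≤ k ≤ p.
Pump with i = 2: xy^2z = 0^{p+k} 1 0^p. Its reverse is 0^p 1 0^{p+k}, which differs from xy^2z since k ≥ 1. So xy^2z is not a palindrome and xy^2z ∉ L.
This is a contradiction; hence L is not regular.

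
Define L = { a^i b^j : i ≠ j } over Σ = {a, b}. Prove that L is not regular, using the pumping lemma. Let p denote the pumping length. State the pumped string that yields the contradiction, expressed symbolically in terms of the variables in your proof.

Assume L is regular. Let p be the pumping length given by the pumping lemma.
Choose w = a^p b^{p+p!}. Since p ≠ p+p!, w ∈ L; and |w| ≥ p.
The pumping lemma gives a decomposition w = xyz where |xy| ≤ p and |y| > 0.
Because |xy| ≤ p and w begins with p copies of a, we have y = a^k with 1 ≤ k ≤ p.
Since 1 ≤ k ≤ p, k divides p!; set t = 1 + p!/k. Then xy^t z has p + (p!/k)·k = p + p! copies of a. Now the a-count equals the b-count, so i ≠ j fails. So xy^t z = a^{p+p!} b^{p+p!} ∉ L.
Contradiction. Therefore L is not regular.

a^{p+p!} b^{p+p!}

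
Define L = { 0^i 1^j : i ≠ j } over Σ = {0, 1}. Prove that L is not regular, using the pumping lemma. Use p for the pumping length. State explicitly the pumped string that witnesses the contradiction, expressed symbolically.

Toward a contradiction, assume L is regular with pumping length p.
Choose w = 0^p 1^{p+p!}. Since p ≠ p+p!, w ∈ L; and |w| ≥ p.
The pumping lemma gives a decomposition w = xyz where |xy| ≤ p and y is nonempty.
The first p characters of w are 0's, so xy (and hence y) consists only of 0's. Write y = 0^k, 1 ≤ k ≤ p.
Since 1 ≤ k ≤ p, k divides p!; set t = 1 + p!/k. Then xy^t z has p + (p!/k)·k = p + p! copies of 0. Now the 0-count equals the 1-count, so i ≠ j fails. So xy^t z = 0^{p+p!} 1^{p+p!} ∉ L.
This is a contradiction; hence L is not regular.

0^{p+p!} 1^{p+p!}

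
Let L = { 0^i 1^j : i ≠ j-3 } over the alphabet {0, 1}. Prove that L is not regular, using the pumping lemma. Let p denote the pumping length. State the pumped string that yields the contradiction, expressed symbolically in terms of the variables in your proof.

Assume L is regular; let p be its pumping constant.
Choose w = 0^p 1^{p+p!+3}. Since p ≠ (p+p!+3)-3 = p+p!, w ∈ L; and |w| ≥ p.
By the pumping lemma, w = xyz with |xy| ≤ p and |y| > 0.
The first p characters of w are 0's, so xy (and hence y) consists only of 0's. Write y = 0^k, 1 ≤ k ≤ p.
Since 1 ≤ k ≤ p, k divides p!; set t = 1 + p!/k. Then xy^t z has p + (p!/k)·k = p + p! copies of 0. Now the 0-count is p+p! and (1-count)-3 = (p+p!+3)-3 = p+p!, so i ≠ j-3 fails. So xy^t z = 0^{p+p!} 1^{p+p!+3} ∉ L.
This is a contradiction; hence L is not regular.

0^{p+p!} 1^{p+p!+3}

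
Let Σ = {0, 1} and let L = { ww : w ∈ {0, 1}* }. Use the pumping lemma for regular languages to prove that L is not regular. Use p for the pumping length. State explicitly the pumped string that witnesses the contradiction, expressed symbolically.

0^{p+k} 1^p 0^p 1^p

Toward a contradiction, assume L is regular with pumping length p.
Take w = 0^p 1^p 0^p 1^p = uu where u = 0^p1^p; then w ∈ L and |w| = 4p ≥ p.
Write w = xyz as guaranteed by the lemma, with |xy| ≤ p and y is nonempty.
Since the first p symbols of w are all 0's and |xy| ≤ p, y lies entirely in the leading 0-block: y = 0^k for some k with 1 ≤ k ≤ p.
Pump with i = 2: xy^2z = 0^{p+k} 1^p 0^p 1^p, of length 4p+k. Suppose this equals vv. The string starts with 0 and ends with 1, so v does too; thus the boundary between the two copies of v is a 1→0 transition. There is exactly one such transition, at position 2p+k, so |v| = 2p+k and |vv| = 4p+2k ≠ 4p+k since k ≥ 1. So xy^2z ∉ L.
This is a contradiction; hence L is not regular.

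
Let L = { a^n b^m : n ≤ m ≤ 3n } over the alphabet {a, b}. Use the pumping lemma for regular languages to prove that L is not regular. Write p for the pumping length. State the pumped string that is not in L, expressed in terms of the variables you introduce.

a^{p+k} b^p

Suppose for contradiction that L is regular, and let p be the pumping length.
Take w = a^p b^p ∈ L (since p ≤ p ≤ 3p), with |w| = 2p ≥ p.
By the pumping lemma, w = xyz with |xy| ≤ p and |y| > 0.
Because |xy| ≤ p and w begins with p copies of a, we have y = a^k with 1 ≤ k ≤ p.
Pump with i = 2: xy^2z = a^{p+k} b^p. Now n = p+k > p = m, so the condition n ≤ m fails. Thus xy^2z ∉ L.
Contradiction. Therefore L is not regular.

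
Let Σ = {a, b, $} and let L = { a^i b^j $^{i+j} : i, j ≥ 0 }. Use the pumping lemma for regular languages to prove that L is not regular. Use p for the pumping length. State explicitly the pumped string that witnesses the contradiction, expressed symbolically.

Suppose for contradiction that L is regular, and let p be the pumping length.
Take w = a^p b^p $^{2p} ∈ L (with i=j=p, i+j=2p), |w| = 4p ≥ p.
Write w = xyz as guaranteed by the lemma, with |xy| ≤ p and y is nonempty.
The first p characters of w are a's, so xy (and hence y) consists only of a's. Write y = a^k, 1 ≤ k ≤ p.
Consider xy^2z = a^{p+k} b^p $^{2p}. Now the a- and b-counts sum to 2p+k, but the $-count is 2p ≠ 2p+k. So xy^2z ∉ L.
This contradicts the pumping lemma, so L is not regular.

a^{p+k} b^p $^{2p}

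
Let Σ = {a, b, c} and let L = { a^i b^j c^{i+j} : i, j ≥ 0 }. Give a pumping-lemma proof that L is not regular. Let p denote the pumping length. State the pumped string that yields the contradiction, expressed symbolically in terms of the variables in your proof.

a^{p+k} b^p c^{2p}

Assume L is regular; let p be its pumping constant.
Take w = a^p b^p c^{2p} ∈ L (with i=j=p, i+j=2p), |w| = 4p ≥ p.
The pumping lemma gives a decomposition w = xyz where |xy| ≤ p and |y| > 0.
Because |xy| ≤ p and w begins with p copies of a, we have y = a^k with 1 ≤ k ≤ p.
Consider xy^2z = a^{p+k} b^p c^{2p}. Now the a- and b-counts sum to 2p+k, but the c-count is 2p ≠ 2p+k. So xy^2z ∉ L.
This contradicts the pumping lemma, so L is not regular.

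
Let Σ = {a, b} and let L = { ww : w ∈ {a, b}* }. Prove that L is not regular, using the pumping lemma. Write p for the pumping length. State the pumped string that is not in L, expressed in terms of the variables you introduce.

a^{p+k} b^p a^p b^p

Assume L is regular; let p be its pumping constant.
Take w = a^p b^p a^p b^p = uu where u = a^pb^p; then w ∈ L and |w| = 4p ≥ p.
The pumping lemma gives a decomposition w = xyz where |xy| ≤ p and y is nonempty.
Because |xy| ≤ p and w begins with p copies of a, we have y = a^k with 1 ≤ k ≤ p.
Pump with i = 2: xy^2z = a^{p+k} b^p a^p b^p, of length 4p+k. Suppose this equals vv. The string starts with a and ends with b, so v does too; thus the boundary between the two copies of v is a b→a transition. There is exactly one such transition, at position 2p+k, so |v| = 2p+k and |vv| = 4p+2k ≠ 4p+k since k ≥ 1. So xy^2z ∉ L.
Contradiction. Therefore L is not regular.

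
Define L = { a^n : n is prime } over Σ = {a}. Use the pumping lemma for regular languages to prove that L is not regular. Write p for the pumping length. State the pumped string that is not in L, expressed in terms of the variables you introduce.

a^{q(1+k)}

Assume L is regular. Let p be the pumping length given by the pumping lemma.
Let q be a prime with q ≥ p+2 (infinitely many primes exist), and take w = a^q ∈ L with |w| = q ≥ p.
The pumping lemma gives a decomposition w = xyz where |xy| ≤ p and y is nonempty.
Then y = a^k for some k with 1 ≤ k ≤ p.
Since 1 ≤ k ≤ p, |xz| = q-k. Pump with i = q+1: |xy^{q+1}z| = (q-k)+(q+1)k = q+qk = q(1+k), which is composite (both factors ≥ 2). So xy^{q+1}z = a^{q(1+k)} ∉ L.
This is a contradiction; hence L is not regular.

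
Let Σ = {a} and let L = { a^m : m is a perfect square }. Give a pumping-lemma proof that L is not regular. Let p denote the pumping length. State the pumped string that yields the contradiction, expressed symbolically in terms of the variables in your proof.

a^{p²+k}

Suppose for contradiction that L is regular, and let p be the pumping length.
Take w = a^{p²} ∈ L with |w| = p² ≥ p.
The pumping lemma gives a decomposition w = xyz where |xy| ≤ p and |y| ≥ 1.
Then y = a^k for some k with 1 ≤ k ≤ p.
Pump with i = 2: xy^2z = a^{p²+k}. Since 1 ≤ k ≤ p, p² < p²+k ≤ p²+p < (p+1)², so p²+k lies strictly between consecutive squares and is not a perfect square. So xy^2z ∉ L.
This contradicts the pumping lemma, so L is not regular.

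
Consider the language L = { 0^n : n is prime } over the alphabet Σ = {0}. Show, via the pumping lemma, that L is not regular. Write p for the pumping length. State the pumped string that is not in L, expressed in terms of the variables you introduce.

0^{q(1+k)}

Assume L is regular; let p be its pumping constant.
Let q be a prime with q ≥ p+2 (infinitely many primes exist), and take w = 0^q ∈ L with |w| = q ≥ p.
Write w = xyz as guaranteed by the lemma, with |xy| ≤ p and |y| ≥ 1.
Then y = 0^k for some k with 1 ≤ k ≤ p.
Since 1 ≤ k ≤ p, |xz| = q-k. Pump with i = q+1: |xy^{q+1}z| = (q-k)+(q+1)k = q+qk = q(1+k), which is composite (both factors ≥ 2). So xy^{q+1}z = 0^{q(1+k)} ∉ L.
Contradiction. Therefore L is not regular.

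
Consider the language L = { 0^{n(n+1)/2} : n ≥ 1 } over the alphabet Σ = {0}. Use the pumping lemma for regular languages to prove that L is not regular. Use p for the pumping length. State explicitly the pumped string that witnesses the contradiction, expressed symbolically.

0^{p(p+1)/2+k}

Suppose for contradiction that L is regular, and let p be the pumping length.
Take w = 0^{p(p+1)/2} ∈ L with |w| = p(p+1)/2 ≥ p.
Write w = xyz as guaranteed by the lemma, with |xy| ≤ p and y is nonempty.
Then y = 0^k for some k with 1 ≤ k ≤ p.
Pump with i = 2: xy^2z = 0^{p(p+1)/2+k}. Since 1 ≤ k ≤ p, p(p+1)/2 < p(p+1)/2+k ≤ p(p+1)/2+p < (p+1)(p+2)/2, so p(p+1)/2+k is strictly between consecutive triangular numbers. So xy^2z ∉ L.
This contradicts the pumping lemma, so L is not regular.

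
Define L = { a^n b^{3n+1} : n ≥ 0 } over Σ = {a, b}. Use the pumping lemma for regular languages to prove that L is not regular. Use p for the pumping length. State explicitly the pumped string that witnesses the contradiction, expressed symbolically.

a^{p+k} b^{3p+1}

Assume L is regular. Let p be the pumping length given by the pumping lemma.
Let w = a^p b^{3p+1} ∈ L; note |w| = 4p+1 ≥ p.
The pumping lemma gives a decomposition w = xyz where |xy| ≤ p and y is nonempty.
The first p characters of w are a's, so xy (and hence y) consists only of a's. Write y = a^k, 1 ≤ k ≤ p.
Pump with i = 2: xy^2z = a^{p+k} b^{3p+1}. For this to lie in L we would need 3p+1 = 3(p+k)+1, which forces k = 0. But k ≥ 1, so xy^2z ∉ L.
Contradiction. Therefore L is not regular.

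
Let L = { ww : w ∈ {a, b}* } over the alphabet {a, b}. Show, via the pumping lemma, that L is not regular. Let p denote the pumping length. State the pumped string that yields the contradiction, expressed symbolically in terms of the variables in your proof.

a^{p+k} b^p a^p b^p

Toward a contradiction, assume L is regular with pumping length p.
Take w = a^p b^p a^p b^p = uu where u = a^pb^p; then w ∈ L and |w| = 4p ≥ p.
Write w = xyz as guaranteed by the lemma, with |xy| ≤ p and |y| ≥ 1.
Since the first p symbols of w are all a's and |xy| ≤ p, y lies entirely in the leading a-block: y = a^k for some k with 1 ≤ k ≤ p.
Pump with i = 2: xy^2z = a^{p+k} b^p a^p b^p, of length 4p+k. Suppose this equals vv. The string starts with a and ends with b, so v does too; thus the boundary between the two copies of v is a b→a transition. There is exactly one such transition, at position 2p+k, so |v| = 2p+k and |vv| = 4p+2k ≠ 4p+k since k ≥ 1. So xy^2z ∉ L.
Contradiction. Therefore L is not regular.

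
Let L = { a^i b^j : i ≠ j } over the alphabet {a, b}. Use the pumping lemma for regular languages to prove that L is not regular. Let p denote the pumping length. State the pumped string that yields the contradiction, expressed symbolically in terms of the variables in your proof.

a^{p+p!} b^{p+p!}

Assume L is regular. Let p be the pumping length given by the pumping lemma.
Choose w = a^p b^{p+p!}. Since p ≠ p+p!, w ∈ L; and |w| ≥ p.
By the pumping lemma, w = xyz with |xy| ≤ p and y is nonempty.
Because |xy| ≤ p and w begins with p copies of a, we have y = a^k with 1 ≤ k ≤ p.
Since 1 ≤ k ≤ p, k divides p!; set t = 1 + p!/k. Then xy^t z has p + (p!/k)·k = p + p! copies of a. Now the a-count equals the b-count, so i ≠ j fails. So xy^t z = a^{p+p!} b^{p+p!} ∉ L.
This is a contradiction; hence L is not regular.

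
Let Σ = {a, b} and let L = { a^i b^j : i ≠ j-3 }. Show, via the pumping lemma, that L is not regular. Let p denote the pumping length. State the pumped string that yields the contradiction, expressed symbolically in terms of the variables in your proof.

a^{p+p!} b^{p+p!+3}

Suppose for contradiction that L is regular, and let p be the pumping length.
Choose w = a^p b^{p+p!+3}. Since p ≠ (p+p!+3)-3 = p+p!, w ∈ L; and |w| ≥ p.
The pumping lemma gives a decomposition w = xyz where |xy| ≤ p and y is nonempty.
The first p characters of w are a's, so xy (and hence y) consists only of a's. Write y = a^k, 1 ≤ k ≤ p.
Since 1 ≤ k ≤ p, k divides p!; set t = 1 + p!/k. Then xy^t z has p + (p!/k)·k = p + p! copies of a. Now the a-count is p+p! and (b-count)-3 = (p+p!+3)-3 = p+p!, so i ≠ j-3 fails. So xy^t z = a^{p+p!} b^{p+p!+3} ∉ L.
This is a contradiction; hence L is not regular.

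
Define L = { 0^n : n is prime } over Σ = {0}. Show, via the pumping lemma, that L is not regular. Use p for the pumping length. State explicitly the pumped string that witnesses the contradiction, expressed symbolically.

Toward a contradiction, assume L is regular with pumping length p.
Let q be a prime with q ≥ p+2 (infinitely many primes exist), and take w = 0^q ∈ L with |w| = q ≥ p.
Write w = xyz as guaranteed by the lemma, with |xy| ≤ p and y is nonempty.
Then y = 0^k for some k with 1 ≤ k ≤ p.
Since 1 ≤ k ≤ p, |xz| = q-k. Pump with i = q+1: |xy^{q+1}z| = (q-k)+(q+1)k = q+qk = q(1+k), which is composite (both factors ≥ 2). So xy^{q+1}z = 0^{q(1+k)} ∉ L.
This is a contradiction; hence L is not regular.

0^{q(1+k)}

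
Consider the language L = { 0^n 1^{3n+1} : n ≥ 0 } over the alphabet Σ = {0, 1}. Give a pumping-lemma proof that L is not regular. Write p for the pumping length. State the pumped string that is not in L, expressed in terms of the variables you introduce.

0^{p+k} 1^{3p+1}

Suppose for contradiction that L is regular, and let p be the pumping length.
Let w = 0^p 1^{3p+1} ∈ L; note |w| = 4p+1 ≥ p.
Write w = xyz as guaranteed by the lemma, with |xy| ≤ p and |y| > 0.
The first p characters of w are 0's, so xy (and hence y) consists only of 0's. Write y = 0^k, 1 ≤ k ≤ p.
Pump with i = 2: xy^2z = 0^{p+k} 1^{3p+1}. For this to lie in L we would need 3p+1 = 3(p+k)+1, which forces k = 0. But k ≥ 1, so xy^2z ∉ L.
Contradiction. Therefore L is not regular.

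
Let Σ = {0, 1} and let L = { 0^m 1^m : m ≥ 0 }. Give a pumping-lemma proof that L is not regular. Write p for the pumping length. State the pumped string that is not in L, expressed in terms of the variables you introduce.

0^{p+k} 1^p

Toward a contradiction, assume L is regular with pumping length p.
Take w = 0^p 1^p. Then w ∈ L and |w| = 2p ≥ p.
By the pumping lemma, w = xyz with |xy| ≤ p and |y| > 0.
The first p characters of w are 0's, so xy (and hence y) consists only of 0's. Write y = 0^k, 1 ≤ k ≤ p.
Pump with i = 2: xy^2z = 0^{p+k} 1^p. For this to lie in L we would need p = p+k, which forces k = 0. But k ≥ 1, so xy^2z ∉ L.
Contradiction. Therefore L is not regular.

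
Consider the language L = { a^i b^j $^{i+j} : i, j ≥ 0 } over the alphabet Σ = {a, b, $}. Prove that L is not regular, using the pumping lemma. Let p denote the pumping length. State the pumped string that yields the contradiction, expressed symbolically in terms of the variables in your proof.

a^{p+k} b^p $^{2p}

Assume L is regular. Let p be the pumping length given by the pumping lemma.
Take w = a^p b^p $^{2p} ∈ L (with i=j=p, i+j=2p), |w| = 4p ≥ p.
The pumping lemma gives a decomposition w = xyz where |xy| ≤ p and |y| > 0.
The first p characters of w are a's, so xy (and hence y) consists only of a's. Write y = a^k, 1 ≤ k ≤ p.
Consider xy^2z = a^{p+k} b^p $^{2p}. Now the a- and b-counts sum to 2p+k, but the $-count is 2p ≠ 2p+k. So xy^2z ∉ L.
This contradicts the pumping lemma, so L is not regular.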